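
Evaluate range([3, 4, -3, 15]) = 18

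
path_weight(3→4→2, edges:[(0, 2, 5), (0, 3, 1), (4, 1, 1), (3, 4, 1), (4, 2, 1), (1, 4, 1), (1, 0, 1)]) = w(3→4)=1 + w(4→2)=1
= 2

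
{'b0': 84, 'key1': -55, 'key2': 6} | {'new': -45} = {'b0': 84, 'key1': -55, 'key2': 6, 'new': -45}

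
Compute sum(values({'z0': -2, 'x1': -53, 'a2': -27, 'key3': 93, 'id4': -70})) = -59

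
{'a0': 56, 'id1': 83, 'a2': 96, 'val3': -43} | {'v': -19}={'a0': 56, 'id1': 83, 'a2': 96, 'val3': -43, 'v': -19}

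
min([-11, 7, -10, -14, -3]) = -14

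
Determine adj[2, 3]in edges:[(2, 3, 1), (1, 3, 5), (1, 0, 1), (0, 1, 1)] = 1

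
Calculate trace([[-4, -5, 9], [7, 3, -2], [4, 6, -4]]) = -5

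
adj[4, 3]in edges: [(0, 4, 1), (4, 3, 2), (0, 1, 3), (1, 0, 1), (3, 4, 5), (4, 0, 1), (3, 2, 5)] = 2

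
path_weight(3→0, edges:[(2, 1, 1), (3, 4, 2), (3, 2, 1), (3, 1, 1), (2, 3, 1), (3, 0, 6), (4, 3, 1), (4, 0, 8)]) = 6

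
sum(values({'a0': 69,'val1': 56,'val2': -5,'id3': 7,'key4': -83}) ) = 44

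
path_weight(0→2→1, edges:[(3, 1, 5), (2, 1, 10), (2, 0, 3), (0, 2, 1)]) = 11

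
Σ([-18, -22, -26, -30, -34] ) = -130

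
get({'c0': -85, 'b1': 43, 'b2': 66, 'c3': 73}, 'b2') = 66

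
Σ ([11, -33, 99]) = 11 + -33 + 99
= 77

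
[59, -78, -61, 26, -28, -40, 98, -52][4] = -28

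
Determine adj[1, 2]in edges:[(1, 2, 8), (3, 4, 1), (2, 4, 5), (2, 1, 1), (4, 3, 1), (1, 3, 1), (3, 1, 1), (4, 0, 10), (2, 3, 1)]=8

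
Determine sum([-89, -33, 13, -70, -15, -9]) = (-89) + (-33) + 13 + (-70) + (-15) + (-9)
= -203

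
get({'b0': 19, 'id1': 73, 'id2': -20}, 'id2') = -20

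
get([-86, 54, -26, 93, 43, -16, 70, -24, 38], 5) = -16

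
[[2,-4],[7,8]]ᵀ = [[2, 7], [-4, 8]]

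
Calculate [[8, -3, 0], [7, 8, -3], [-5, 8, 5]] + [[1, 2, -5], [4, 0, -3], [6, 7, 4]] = [[9, -1, -5], [11, 8, -6], [1, 15, 9]]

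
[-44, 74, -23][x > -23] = [74]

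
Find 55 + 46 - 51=50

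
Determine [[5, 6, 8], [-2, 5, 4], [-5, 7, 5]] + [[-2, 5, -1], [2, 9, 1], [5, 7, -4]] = [[3, 11, 7], [0, 14, 5], [0, 14, 1]]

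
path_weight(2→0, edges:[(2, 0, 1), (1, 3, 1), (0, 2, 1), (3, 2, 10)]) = w(2→0)=1
= 1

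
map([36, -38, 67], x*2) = 36*2=72, -38*2=-76, 67*2=134
= [72, -76, 134]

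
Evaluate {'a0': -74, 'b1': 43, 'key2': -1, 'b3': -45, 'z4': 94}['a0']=-74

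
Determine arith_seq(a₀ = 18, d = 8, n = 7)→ a_0 = 18 + 0*8 = 18
a_1 = 18 + 1*8 = 26
a_2 = 18 + 2*8 = 34
...
= [18, 26, 34, 42, 50, 58, 66]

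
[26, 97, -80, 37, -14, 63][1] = 97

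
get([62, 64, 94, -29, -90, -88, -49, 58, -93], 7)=58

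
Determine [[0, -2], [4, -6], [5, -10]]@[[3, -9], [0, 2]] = [[0, -4], [12, -48], [15, -65]]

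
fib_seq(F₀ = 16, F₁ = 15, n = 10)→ [16, 15, 31, 46, 77, 123, 200, 323, 523, 846]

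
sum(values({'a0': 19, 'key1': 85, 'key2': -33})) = 71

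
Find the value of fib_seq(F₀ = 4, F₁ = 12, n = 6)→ [4, 12, 16, 28, 44, 72]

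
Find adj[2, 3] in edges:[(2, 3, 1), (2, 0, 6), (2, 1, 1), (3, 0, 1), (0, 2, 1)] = 1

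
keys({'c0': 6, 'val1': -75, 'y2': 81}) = ['c0', 'val1', 'y2']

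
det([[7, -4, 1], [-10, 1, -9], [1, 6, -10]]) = (1)*(7)*det([[1, -9], [6, -10]]) + (-1)*(-4)*det([[-10, -9], [1, -10]]) + (1)*(1)*det([[-10, 1], [1, 6]])
= 308 + 436 + -61
= 683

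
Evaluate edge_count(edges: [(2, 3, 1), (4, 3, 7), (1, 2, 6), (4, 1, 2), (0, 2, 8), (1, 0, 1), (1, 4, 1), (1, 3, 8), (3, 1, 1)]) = 9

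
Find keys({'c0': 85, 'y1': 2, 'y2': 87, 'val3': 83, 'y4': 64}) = ['c0', 'y1', 'y2', 'val3', 'y4']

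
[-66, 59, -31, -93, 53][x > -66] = [59, -31, 53]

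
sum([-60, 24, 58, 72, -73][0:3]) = slice → [-60, 24, 58]
(-60) + 24 + 58
= 22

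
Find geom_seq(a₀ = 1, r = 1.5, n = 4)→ [1.0, 1.5, 2.25, 3.375]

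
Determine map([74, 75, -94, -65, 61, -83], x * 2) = 74*2=148, 75*2=150, -94*2=-188, -65*2=-130, 61*2=122, -83*2=-166
= [148, 150, -188, -130, 122, -166]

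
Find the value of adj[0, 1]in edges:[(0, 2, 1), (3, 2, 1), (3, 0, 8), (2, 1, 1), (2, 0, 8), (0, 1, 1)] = 1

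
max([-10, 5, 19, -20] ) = 19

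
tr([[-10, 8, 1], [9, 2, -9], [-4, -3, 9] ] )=1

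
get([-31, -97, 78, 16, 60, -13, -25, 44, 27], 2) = 78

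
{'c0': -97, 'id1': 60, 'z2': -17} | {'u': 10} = {'c0': -97, 'id1': 60, 'z2': -17, 'u': 10}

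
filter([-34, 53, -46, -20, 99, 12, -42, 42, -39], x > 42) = [53, 99]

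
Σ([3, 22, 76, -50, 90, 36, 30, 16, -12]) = 211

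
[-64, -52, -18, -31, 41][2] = -18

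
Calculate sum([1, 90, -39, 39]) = 91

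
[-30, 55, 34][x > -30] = [55, 34]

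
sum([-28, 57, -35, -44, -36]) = -86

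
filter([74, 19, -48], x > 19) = keep x where x > 19: 74✓, 19✗, -48✗
= [74]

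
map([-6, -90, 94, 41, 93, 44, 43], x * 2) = [-12, -180, 188, 82, 186, 88, 86]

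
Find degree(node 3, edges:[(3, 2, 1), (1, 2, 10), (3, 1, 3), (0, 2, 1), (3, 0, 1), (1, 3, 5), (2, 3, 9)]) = 5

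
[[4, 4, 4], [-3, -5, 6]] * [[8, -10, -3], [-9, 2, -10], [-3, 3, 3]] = [[-16, -20, -40], [3, 38, 77]]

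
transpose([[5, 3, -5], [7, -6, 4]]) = [[5, 7], [3, -6], [-5, 4]]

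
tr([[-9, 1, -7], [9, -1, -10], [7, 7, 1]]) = diagonal: (-9) + (-1) + 1
= -9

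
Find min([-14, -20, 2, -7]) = -20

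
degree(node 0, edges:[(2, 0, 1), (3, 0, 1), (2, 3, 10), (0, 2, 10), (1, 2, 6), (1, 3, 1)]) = 3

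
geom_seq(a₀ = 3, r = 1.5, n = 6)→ [3.0, 4.5, 6.75, 10.125, 15.1875, 22.78125]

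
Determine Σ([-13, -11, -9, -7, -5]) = -45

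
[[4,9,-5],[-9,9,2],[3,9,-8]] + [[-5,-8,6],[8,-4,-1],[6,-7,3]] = [[-1, 1, 1], [-1, 5, 1], [9, 2, -5]]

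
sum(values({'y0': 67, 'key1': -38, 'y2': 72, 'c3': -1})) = 100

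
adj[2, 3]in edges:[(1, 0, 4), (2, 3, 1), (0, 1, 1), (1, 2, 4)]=1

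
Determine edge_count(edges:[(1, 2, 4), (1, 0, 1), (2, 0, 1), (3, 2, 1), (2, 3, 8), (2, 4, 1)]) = 6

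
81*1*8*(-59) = -38232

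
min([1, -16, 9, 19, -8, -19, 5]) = -19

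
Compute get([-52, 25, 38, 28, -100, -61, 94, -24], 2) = 38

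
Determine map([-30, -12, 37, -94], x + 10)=-30+10=-20, -12+10=-2, 37+10=47, -94+10=-84
= [-20, -2, 47, -84]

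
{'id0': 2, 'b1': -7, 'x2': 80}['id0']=2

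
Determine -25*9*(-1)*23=5175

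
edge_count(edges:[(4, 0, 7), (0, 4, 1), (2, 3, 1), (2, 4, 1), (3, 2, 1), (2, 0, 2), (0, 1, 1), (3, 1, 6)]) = 8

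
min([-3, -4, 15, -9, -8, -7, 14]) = -9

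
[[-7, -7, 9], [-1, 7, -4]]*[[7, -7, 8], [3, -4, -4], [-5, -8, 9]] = [[-115, 5, 53], [34, 11, -72]]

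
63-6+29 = 86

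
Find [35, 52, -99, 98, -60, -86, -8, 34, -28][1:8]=[52, -99, 98, -60, -86, -8, 34]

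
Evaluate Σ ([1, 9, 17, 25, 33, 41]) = 126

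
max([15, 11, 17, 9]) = 17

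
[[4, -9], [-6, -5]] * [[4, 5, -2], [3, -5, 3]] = [[-11, 65, -35], [-39, -5, -3]]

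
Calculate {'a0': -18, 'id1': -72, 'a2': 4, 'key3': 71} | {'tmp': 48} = {'a0': -18, 'id1': -72, 'a2': 4, 'key3': 71, 'tmp': 48}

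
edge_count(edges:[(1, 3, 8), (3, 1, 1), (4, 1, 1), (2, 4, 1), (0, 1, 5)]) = 5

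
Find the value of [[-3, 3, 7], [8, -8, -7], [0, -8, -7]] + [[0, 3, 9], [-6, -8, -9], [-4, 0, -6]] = [[-3, 6, 16], [2, -16, -16], [-4, -8, -13]]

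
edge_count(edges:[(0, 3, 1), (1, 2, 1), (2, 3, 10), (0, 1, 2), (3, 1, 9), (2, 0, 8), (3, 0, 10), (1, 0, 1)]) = 8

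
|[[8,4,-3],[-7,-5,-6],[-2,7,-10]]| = (1)*(8)*det([[-5, -6], [7, -10]]) + (-1)*(4)*det([[-7, -6], [-2, -10]]) + (1)*(-3)*det([[-7, -5], [-2, 7]])
= 736 + -232 + 177
= 681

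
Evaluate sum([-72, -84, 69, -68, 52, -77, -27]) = (-72) + (-84) + 69 + (-68) + 52 + (-77) + (-27)
= -207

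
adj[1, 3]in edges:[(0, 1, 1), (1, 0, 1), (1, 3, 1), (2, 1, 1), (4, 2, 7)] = 1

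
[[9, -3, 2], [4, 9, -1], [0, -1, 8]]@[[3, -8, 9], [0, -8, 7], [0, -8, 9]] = [[27, -64, 78], [12, -96, 90], [0, -56, 65]]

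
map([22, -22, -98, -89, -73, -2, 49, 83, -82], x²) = (22)²=484, (-22)²=484, (-98)²=9604, (-89)²=7921, (-73)²=5329, (-2)²=4, (49)²=2401, (83)²=6889, (-82)²=6724
= [484, 484, 9604, 7921, 5329, 4, 2401, 6889, 6724]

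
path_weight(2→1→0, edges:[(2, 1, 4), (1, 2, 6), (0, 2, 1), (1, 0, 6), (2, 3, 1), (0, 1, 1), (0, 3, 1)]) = 10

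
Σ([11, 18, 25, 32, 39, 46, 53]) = 224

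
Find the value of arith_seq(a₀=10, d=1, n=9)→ a_0 = 10 + 0*1 = 10
a_1 = 10 + 1*1 = 11
a_2 = 10 + 2*1 = 12
...
= [10, 11, 12, 13, 14, 15, 16, 17, 18]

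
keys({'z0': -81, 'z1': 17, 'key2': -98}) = ['z0', 'z1', 'key2']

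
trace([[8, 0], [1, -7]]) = 1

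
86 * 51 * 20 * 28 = 2456160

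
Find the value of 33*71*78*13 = 2375802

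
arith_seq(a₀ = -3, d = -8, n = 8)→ a_0 = -3 + 0*-8 = -3
a_1 = -3 + 1*-8 = -11
a_2 = -3 + 2*-8 = -19
...
= [-3, -11, -19, -27, -35, -43, -51, -59]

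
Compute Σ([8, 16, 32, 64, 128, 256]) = 504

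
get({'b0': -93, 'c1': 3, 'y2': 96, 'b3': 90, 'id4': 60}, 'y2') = 96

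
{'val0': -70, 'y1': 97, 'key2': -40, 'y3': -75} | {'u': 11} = {'val0': -70, 'y1': 97, 'key2': -40, 'y3': -75, 'u': 11}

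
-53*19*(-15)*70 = 1057350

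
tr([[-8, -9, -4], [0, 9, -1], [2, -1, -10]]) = -9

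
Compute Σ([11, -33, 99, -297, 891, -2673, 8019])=6017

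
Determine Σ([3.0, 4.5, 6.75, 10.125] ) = 3.0 + 4.5 + 6.75 + 10.125
= 24.375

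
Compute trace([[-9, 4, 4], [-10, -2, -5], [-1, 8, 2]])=diagonal: (-9) + (-2) + 2
= -9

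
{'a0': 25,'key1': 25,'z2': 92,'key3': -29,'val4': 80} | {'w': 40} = {'a0': 25, 'key1': 25, 'z2': 92, 'key3': -29, 'val4': 80, 'w': 40}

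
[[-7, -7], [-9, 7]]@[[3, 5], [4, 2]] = [[-49, -49], [1, -31]]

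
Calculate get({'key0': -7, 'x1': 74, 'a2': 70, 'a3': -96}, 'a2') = 70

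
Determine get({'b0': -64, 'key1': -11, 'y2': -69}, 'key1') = -11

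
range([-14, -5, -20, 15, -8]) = 35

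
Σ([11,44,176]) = 11 + 44 + 176
= 231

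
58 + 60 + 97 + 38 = 253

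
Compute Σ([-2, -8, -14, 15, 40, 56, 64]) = (-2) + (-8) + (-14) + 15 + 40 + 56 + 64
= 151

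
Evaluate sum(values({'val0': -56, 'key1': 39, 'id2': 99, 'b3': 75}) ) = 157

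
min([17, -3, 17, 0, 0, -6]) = -6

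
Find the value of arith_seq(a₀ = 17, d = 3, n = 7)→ a_0 = 17 + 0*3 = 17
a_1 = 17 + 1*3 = 20
a_2 = 17 + 2*3 = 23
...
= [17, 20, 23, 26, 29, 32, 35]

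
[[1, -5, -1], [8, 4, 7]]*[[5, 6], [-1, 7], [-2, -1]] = [[12, -28], [22, 69]]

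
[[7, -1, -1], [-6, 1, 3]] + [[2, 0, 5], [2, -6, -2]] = [[9, -1, 4], [-4, -5, 1]]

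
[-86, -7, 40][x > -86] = [-7, 40]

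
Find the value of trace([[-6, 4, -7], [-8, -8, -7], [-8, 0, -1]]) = -15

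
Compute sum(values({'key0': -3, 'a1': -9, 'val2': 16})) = (-3) + (-9) + 16
= 4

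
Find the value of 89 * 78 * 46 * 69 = 22033908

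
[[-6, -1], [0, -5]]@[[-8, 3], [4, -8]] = C[0][0] = (-6)*(-8) + (-1)*(4) = 44
C[0][1] = (-6)*(3) + (-1)*(-8) = -10
C[1][0] = (0)*(-8) + (-5)*(4) = -20
C[1][1] = (0)*(3) + (-5)*(-8) = 40
= [[44, -10], [-20, 40]]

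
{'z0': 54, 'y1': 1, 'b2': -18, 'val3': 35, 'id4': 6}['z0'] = 54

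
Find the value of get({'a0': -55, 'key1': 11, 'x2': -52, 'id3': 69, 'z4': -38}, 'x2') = -52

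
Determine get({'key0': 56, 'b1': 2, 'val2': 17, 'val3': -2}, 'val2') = 17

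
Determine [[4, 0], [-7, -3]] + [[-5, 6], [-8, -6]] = [[-1, 6], [-15, -9]]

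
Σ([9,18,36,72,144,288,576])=1143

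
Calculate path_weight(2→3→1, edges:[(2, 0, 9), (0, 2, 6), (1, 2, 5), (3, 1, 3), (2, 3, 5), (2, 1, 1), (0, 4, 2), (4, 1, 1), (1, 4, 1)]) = 8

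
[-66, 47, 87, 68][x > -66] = keep x where x > -66: -66✗, 47✓, 87✓, 68✓
= [47, 87, 68]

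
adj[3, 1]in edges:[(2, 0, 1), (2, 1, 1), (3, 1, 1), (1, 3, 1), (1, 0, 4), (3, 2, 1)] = 1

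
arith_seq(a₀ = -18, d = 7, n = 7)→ a_0 = -18 + 0*7 = -18
a_1 = -18 + 1*7 = -11
a_2 = -18 + 2*7 = -4
...
= [-18, -11, -4, 3, 10, 17, 24]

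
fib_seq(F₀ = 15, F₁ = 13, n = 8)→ [15, 13, 28, 41, 69, 110, 179, 289]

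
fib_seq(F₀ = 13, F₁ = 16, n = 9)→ [13, 16, 29, 45, 74, 119, 193, 312, 505]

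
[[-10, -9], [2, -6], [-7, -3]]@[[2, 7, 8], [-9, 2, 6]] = C[0][0] = (-10)*(2) + (-9)*(-9) = 61
C[0][1] = (-10)*(7) + (-9)*(2) = -88
C[0][2] = (-10)*(8) + (-9)*(6) = -134
C[1][0] = (2)*(2) + (-6)*(-9) = 58
C[1][1] = (2)*(7) + (-6)*(2) = 2
C[1][2] = (2)*(8) + (-6)*(6) = -20
... (3 more cells)
= [[61, -88, -134], [58, 2, -20], [13, -55, -74]]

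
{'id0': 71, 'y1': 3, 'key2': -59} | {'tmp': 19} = {'id0': 71, 'y1': 3, 'key2': -59, 'tmp': 19}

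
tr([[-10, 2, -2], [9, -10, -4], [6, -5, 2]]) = diagonal: (-10) + (-10) + 2
= -18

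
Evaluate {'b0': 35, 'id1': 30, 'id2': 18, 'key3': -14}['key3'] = -14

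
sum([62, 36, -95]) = 3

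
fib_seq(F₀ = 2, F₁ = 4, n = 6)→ F_2 = F_1 + F_0 = 6
F_3 = F_2 + F_1 = 10
F_4 = F_3 + F_2 = 16
...
= [2, 4, 6, 10, 16, 26]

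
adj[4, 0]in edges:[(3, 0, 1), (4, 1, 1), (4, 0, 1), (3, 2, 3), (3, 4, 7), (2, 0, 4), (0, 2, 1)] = 1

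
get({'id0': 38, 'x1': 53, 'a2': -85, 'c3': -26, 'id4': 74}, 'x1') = 53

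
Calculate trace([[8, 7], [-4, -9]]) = diagonal: 8 + (-9)
= -1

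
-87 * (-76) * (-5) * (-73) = 2413380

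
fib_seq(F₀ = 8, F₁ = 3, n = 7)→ F_2 = F_1 + F_0 = 11
F_3 = F_2 + F_1 = 14
F_4 = F_3 + F_2 = 25
...
= [8, 3, 11, 14, 25, 39, 64]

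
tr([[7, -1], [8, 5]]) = 12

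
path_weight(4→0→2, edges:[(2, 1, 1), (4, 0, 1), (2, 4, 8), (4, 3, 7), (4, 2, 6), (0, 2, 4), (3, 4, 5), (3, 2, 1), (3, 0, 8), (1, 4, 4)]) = 5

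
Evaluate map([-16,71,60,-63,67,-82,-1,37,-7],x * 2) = -16*2=-32, 71*2=142, 60*2=120, -63*2=-126, 67*2=134, -82*2=-164, -1*2=-2, 37*2=74, -7*2=-14
= [-32, 142, 120, -126, 134, -164, -2, 74, -14]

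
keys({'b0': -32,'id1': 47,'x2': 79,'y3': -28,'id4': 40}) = ['b0', 'id1', 'x2', 'y3', 'id4']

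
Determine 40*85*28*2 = 190400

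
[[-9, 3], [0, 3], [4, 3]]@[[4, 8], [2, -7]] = C[0][0] = (-9)*(4) + (3)*(2) = -30
C[0][1] = (-9)*(8) + (3)*(-7) = -93
C[1][0] = (0)*(4) + (3)*(2) = 6
C[1][1] = (0)*(8) + (3)*(-7) = -21
C[2][0] = (4)*(4) + (3)*(2) = 22
C[2][1] = (4)*(8) + (3)*(-7) = 11
= [[-30, -93], [6, -21], [22, 11]]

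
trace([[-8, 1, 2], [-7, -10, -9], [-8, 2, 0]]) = diagonal: (-8) + (-10) + 0
= -18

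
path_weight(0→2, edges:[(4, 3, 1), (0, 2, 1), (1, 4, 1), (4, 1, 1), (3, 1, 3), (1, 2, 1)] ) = 1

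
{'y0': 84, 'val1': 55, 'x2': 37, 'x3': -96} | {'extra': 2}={'y0': 84, 'val1': 55, 'x2': 37, 'x3': -96, 'extra': 2}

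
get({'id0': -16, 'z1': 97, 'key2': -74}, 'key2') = -74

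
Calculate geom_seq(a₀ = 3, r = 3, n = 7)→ a_0 = 3*3^0 = 3
a_1 = 3*3^1 = 9
a_2 = 3*3^2 = 27
...
= [3, 9, 27, 81, 243, 729, 2187]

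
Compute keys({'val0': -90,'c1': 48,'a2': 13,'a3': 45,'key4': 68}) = ['val0', 'c1', 'a2', 'a3', 'key4']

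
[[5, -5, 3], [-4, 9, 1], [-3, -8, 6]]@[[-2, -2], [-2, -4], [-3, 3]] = [[-9, 19], [-13, -25], [4, 56]]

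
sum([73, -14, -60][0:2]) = 59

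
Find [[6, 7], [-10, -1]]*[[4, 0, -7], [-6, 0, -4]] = [[-18, 0, -70], [-34, 0, 74]]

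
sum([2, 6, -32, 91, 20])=2 + 6 + (-32) + 91 + 20
= 87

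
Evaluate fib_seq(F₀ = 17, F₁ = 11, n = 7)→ F_2 = F_1 + F_0 = 28
F_3 = F_2 + F_1 = 39
F_4 = F_3 + F_2 = 67
...
= [17, 11, 28, 39, 67, 106, 173]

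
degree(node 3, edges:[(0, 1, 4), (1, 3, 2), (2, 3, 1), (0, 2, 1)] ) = incident: (1,3), (2,3)
= 2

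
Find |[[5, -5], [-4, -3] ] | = -35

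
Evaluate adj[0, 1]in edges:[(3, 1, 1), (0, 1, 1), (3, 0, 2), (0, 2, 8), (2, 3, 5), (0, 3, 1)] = 1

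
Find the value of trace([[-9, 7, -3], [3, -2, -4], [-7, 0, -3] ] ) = diagonal: (-9) + (-2) + (-3)
= -14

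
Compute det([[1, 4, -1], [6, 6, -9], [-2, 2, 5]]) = (1)*(1)*det([[6, -9], [2, 5]]) + (-1)*(4)*det([[6, -9], [-2, 5]]) + (1)*(-1)*det([[6, 6], [-2, 2]])
= 48 + -48 + -24
= -24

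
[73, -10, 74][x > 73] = [74]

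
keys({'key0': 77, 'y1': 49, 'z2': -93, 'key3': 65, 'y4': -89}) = ['key0', 'y1', 'z2', 'key3', 'y4']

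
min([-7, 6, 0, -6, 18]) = -7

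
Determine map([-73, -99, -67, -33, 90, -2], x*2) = [-146, -198, -134, -66, 180, -4]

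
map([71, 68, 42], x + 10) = 71+10=81, 68+10=78, 42+10=52
= [81, 78, 52]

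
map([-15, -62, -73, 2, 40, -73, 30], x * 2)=-15*2=-30, -62*2=-124, -73*2=-146, 2*2=4, 40*2=80, -73*2=-146, 30*2=60
= [-30, -124, -146, 4, 80, -146, 60]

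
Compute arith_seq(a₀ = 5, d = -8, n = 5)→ [5, -3, -11, -19, -27]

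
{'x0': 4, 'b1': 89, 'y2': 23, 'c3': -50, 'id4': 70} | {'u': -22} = {'x0': 4, 'b1': 89, 'y2': 23, 'c3': -50, 'id4': 70, 'u': -22}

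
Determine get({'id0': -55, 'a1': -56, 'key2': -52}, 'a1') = -56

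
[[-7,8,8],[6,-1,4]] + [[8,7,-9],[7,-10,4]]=[[1, 15, -1], [13, -11, 8]]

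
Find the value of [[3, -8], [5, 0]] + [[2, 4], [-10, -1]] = [[5, -4], [-5, -1]]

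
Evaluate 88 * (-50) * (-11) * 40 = 1936000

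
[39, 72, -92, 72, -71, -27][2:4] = [-92, 72]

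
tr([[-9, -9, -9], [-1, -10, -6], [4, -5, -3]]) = diagonal: (-9) + (-10) + (-3)
= -22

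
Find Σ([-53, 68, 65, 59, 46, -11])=(-53) + 68 + 65 + 59 + 46 + (-11)
= 174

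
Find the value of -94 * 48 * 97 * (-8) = 3501312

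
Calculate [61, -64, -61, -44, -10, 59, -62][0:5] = [61, -64, -61, -44, -10]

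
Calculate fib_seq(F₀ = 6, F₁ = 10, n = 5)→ [6, 10, 16, 26, 42]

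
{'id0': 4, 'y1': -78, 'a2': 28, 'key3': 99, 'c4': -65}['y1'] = -78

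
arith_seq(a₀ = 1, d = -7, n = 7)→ [1, -6, -13, -20, -27, -34, -41]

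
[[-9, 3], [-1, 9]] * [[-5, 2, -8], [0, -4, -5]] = C[0][0] = (-9)*(-5) + (3)*(0) = 45
C[0][1] = (-9)*(2) + (3)*(-4) = -30
C[0][2] = (-9)*(-8) + (3)*(-5) = 57
C[1][0] = (-1)*(-5) + (9)*(0) = 5
C[1][1] = (-1)*(2) + (9)*(-4) = -38
C[1][2] = (-1)*(-8) + (9)*(-5) = -37
= [[45, -30, 57], [5, -38, -37]]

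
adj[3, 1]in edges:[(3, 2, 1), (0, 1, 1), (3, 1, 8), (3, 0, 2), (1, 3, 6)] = 8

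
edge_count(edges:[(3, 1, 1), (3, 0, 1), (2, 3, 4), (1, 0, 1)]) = 4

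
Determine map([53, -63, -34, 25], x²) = [2809, 3969, 1156, 625]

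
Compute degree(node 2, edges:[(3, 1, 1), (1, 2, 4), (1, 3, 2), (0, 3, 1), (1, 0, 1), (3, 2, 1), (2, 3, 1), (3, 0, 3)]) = 3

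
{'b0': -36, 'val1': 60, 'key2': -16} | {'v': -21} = {'b0': -36, 'val1': 60, 'key2': -16, 'v': -21}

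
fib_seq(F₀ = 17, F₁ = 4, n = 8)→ [17, 4, 21, 25, 46, 71, 117, 188]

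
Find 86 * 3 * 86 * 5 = 110940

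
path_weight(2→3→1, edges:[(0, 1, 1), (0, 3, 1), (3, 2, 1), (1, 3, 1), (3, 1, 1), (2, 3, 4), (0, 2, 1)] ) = 5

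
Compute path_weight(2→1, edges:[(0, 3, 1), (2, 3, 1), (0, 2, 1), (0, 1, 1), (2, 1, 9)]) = 9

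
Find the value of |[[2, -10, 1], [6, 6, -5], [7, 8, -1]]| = (1)*(2)*det([[6, -5], [8, -1]]) + (-1)*(-10)*det([[6, -5], [7, -1]]) + (1)*(1)*det([[6, 6], [7, 8]])
= 68 + 290 + 6
= 364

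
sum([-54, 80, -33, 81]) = (-54) + 80 + (-33) + 81
= 74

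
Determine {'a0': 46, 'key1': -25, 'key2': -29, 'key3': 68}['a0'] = 46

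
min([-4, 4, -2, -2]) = -4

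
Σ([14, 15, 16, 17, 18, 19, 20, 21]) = 14 + 15 + 16 + 17 + 18 + 19 + 20 + 21
= 140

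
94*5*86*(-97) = -3920740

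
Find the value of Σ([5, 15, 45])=65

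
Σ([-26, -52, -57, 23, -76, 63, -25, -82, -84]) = (-26) + (-52) + (-57) + 23 + (-76) + 63 + (-25) + (-82) + (-84)
= -316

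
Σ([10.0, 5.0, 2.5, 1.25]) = 18.75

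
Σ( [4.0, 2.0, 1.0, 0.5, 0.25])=4.0 + 2.0 + 1.0 + 0.5 + 0.25
= 7.75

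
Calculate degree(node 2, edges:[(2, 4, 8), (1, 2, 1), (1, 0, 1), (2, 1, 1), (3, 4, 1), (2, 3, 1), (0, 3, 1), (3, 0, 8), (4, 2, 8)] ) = incident: (2,4), (1,2), (2,1), (2,3), (4,2)
= 5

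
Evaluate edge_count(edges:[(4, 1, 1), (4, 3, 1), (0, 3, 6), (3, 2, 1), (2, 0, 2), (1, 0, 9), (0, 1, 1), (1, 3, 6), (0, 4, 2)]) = 9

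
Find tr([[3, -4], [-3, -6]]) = diagonal: 3 + (-6)
= -3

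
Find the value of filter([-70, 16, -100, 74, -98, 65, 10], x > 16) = keep x where x > 16: -70✗, 16✗, -100✗, 74✓, -98✗, 65✓, 10✗
= [74, 65]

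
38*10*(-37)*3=-42180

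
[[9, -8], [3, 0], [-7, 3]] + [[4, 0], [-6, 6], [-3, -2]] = [[13, -8], [-3, 6], [-10, 1]]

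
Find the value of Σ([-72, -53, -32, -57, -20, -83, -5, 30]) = (-72) + (-53) + (-32) + (-57) + (-20) + (-83) + (-5) + 30
= -292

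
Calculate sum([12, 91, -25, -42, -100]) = 12 + 91 + (-25) + (-42) + (-100)
= -64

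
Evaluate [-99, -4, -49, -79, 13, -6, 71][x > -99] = [-4, -49, -79, 13, -6, 71]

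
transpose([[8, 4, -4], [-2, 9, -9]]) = [[8, -2], [4, 9], [-4, -9]]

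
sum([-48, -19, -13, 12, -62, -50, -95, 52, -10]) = -233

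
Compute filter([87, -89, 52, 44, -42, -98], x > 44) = keep x where x > 44: 87✓, -89✗, 52✓, 44✗, -42✗, -98✗
= [87, 52]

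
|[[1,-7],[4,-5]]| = (1)*(-5) - (-7)*(4)
= 23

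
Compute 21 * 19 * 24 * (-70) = -670320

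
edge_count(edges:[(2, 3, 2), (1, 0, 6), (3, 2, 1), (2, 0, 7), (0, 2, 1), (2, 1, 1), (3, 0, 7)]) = 7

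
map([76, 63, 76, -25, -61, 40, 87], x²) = (76)²=5776, (63)²=3969, (76)²=5776, (-25)²=625, (-61)²=3721, (40)²=1600, (87)²=7569
= [5776, 3969, 5776, 625, 3721, 1600, 7569]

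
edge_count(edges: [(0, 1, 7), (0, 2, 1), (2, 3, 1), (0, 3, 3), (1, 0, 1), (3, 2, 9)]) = 6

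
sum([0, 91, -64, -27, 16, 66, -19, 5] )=0 + 91 + (-64) + (-27) + 16 + 66 + (-19) + 5
= 68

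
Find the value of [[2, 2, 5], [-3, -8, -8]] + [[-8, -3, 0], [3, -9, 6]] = [[-6, -1, 5], [0, -17, -2]]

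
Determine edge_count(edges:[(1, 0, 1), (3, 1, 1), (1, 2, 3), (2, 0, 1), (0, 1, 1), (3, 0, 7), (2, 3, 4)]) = 7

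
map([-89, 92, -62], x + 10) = -89+10=-79, 92+10=102, -62+10=-52
= [-79, 102, -52]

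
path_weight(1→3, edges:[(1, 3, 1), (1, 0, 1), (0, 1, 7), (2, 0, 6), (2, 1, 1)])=1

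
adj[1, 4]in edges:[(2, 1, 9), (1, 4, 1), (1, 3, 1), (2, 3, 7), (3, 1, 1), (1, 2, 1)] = 1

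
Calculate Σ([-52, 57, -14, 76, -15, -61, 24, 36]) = 51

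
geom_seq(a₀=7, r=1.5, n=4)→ [7.0, 10.5, 15.75, 23.625]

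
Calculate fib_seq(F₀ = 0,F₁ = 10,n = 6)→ [0, 10, 10, 20, 30, 50]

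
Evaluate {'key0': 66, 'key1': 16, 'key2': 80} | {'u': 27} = {'key0': 66, 'key1': 16, 'key2': 80, 'u': 27}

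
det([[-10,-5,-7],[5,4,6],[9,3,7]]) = (1)*(-10)*det([[4, 6], [3, 7]]) + (-1)*(-5)*det([[5, 6], [9, 7]]) + (1)*(-7)*det([[5, 4], [9, 3]])
= -100 + -95 + 147
= -48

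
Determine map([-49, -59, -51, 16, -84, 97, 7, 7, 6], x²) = (-49)²=2401, (-59)²=3481, (-51)²=2601, (16)²=256, (-84)²=7056, (97)²=9409, (7)²=49, (7)²=49, (6)²=36
= [2401, 3481, 2601, 256, 7056, 9409, 49, 49, 36]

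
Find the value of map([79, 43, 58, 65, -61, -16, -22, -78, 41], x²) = (79)²=6241, (43)²=1849, (58)²=3364, (65)²=4225, (-61)²=3721, (-16)²=256, (-22)²=484, (-78)²=6084, (41)²=1681
= [6241, 1849, 3364, 4225, 3721, 256, 484, 6084, 1681]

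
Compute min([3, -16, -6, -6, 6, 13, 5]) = -16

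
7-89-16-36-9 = -143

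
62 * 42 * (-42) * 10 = -1093680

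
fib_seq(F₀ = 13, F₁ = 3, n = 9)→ [13, 3, 16, 19, 35, 54, 89, 143, 232]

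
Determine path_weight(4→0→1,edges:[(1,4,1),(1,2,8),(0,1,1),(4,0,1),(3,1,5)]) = 2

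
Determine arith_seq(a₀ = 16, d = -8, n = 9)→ a_0 = 16 + 0*-8 = 16
a_1 = 16 + 1*-8 = 8
a_2 = 16 + 2*-8 = 0
...
= [16, 8, 0, -8, -16, -24, -32, -40, -48]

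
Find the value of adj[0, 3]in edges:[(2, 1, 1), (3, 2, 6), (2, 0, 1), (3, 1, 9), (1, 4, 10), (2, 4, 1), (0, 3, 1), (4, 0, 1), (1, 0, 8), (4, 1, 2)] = 1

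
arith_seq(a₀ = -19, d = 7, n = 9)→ [-19, -12, -5, 2, 9, 16, 23, 30, 37]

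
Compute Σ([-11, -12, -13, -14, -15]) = -65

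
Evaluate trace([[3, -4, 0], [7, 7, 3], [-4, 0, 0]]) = diagonal: 3 + 7 + 0
= 10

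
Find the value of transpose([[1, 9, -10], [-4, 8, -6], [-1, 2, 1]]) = [[1, -4, -1], [9, 8, 2], [-10, -6, 1]]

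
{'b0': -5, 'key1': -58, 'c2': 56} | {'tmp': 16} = {'b0': -5, 'key1': -58, 'c2': 56, 'tmp': 16}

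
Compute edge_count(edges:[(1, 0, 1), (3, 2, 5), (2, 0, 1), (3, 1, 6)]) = 4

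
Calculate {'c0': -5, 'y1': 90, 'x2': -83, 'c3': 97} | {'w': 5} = {'c0': -5, 'y1': 90, 'x2': -83, 'c3': 97, 'w': 5}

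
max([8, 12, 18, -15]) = 18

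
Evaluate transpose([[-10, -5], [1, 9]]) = [[-10, 1], [-5, 9]]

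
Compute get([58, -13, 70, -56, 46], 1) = -13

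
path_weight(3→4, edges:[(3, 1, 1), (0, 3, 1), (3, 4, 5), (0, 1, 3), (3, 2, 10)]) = 5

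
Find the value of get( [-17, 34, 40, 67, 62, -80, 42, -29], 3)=67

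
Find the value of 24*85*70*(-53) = -7568400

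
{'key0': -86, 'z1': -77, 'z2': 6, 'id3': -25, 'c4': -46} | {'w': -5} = {'key0': -86, 'z1': -77, 'z2': 6, 'id3': -25, 'c4': -46, 'w': -5}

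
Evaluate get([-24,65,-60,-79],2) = -60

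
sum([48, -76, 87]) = 48 + (-76) + 87
= 59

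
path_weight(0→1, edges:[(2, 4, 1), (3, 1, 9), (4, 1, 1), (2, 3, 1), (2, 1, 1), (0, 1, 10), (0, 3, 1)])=w(0→1)=10
= 10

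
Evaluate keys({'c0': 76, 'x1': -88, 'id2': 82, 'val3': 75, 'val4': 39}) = ['c0', 'x1', 'id2', 'val3', 'val4']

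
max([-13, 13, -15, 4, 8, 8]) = 13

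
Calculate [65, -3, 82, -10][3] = -10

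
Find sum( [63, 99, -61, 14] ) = 115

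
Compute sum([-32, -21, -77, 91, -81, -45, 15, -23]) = -173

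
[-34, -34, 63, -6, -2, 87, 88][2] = 63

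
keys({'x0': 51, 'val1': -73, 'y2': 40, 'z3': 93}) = ['x0', 'val1', 'y2', 'z3']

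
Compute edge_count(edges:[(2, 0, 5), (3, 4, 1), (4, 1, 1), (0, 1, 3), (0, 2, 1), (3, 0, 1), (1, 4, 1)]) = 7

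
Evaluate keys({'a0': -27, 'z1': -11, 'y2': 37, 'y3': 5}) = ['a0', 'z1', 'y2', 'y3']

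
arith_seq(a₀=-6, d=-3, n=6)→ [-6, -9, -12, -15, -18, -21]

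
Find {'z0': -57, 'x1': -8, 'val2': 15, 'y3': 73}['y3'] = 73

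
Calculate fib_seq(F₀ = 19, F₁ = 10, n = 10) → [19, 10, 29, 39, 68, 107, 175, 282, 457, 739]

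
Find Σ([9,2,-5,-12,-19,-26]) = 9 + 2 + (-5) + (-12) + (-19) + (-26)
= -51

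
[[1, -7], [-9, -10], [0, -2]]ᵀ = [[1, -9, 0], [-7, -10, -2]]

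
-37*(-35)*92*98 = 11675720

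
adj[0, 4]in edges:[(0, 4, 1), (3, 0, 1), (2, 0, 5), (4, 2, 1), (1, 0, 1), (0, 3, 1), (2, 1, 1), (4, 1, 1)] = 1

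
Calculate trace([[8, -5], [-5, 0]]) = 8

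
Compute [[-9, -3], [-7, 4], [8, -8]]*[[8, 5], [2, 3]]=[[-78, -54], [-48, -23], [48, 16]]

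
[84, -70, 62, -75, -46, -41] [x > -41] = [84, 62]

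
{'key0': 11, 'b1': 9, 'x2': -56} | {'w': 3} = {'key0': 11, 'b1': 9, 'x2': -56, 'w': 3}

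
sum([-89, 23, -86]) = (-89) + 23 + (-86)
= -152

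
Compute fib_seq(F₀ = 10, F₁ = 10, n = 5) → F_2 = F_1 + F_0 = 20
F_3 = F_2 + F_1 = 30
F_4 = F_3 + F_2 = 50
= [10, 10, 20, 30, 50]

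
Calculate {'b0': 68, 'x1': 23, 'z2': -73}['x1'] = 23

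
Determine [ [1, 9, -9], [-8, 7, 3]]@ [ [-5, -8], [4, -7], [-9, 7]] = C[0][0] = (1)*(-5) + (9)*(4) + (-9)*(-9) = 112
C[0][1] = (1)*(-8) + (9)*(-7) + (-9)*(7) = -134
C[1][0] = (-8)*(-5) + (7)*(4) + (3)*(-9) = 41
C[1][1] = (-8)*(-8) + (7)*(-7) + (3)*(7) = 36
= [[112, -134], [41, 36]]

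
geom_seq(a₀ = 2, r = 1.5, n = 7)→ [2.0, 3.0, 4.5, 6.75, 10.125, 15.1875, 22.78125]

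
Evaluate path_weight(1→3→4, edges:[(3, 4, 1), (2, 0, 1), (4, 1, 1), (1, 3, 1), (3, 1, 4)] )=2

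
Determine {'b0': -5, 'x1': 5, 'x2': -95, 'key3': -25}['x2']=-95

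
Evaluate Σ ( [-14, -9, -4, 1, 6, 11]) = (-14) + (-9) + (-4) + 1 + 6 + 11
= -9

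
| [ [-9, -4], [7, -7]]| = 91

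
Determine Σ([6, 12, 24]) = 42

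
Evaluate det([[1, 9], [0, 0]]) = 0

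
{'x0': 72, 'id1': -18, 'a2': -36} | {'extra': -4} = {'x0': 72, 'id1': -18, 'a2': -36, 'extra': -4}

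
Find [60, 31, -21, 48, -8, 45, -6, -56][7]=-56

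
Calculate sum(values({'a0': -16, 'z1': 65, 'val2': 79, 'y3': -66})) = 62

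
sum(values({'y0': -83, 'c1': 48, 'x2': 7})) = -28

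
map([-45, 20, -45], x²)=(-45)²=2025, (20)²=400, (-45)²=2025
= [2025, 400, 2025]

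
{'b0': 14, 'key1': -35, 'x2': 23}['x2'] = 23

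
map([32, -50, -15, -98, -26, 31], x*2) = [64, -100, -30, -196, -52, 62]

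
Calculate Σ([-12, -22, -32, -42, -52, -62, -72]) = -294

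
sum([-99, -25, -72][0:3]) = -196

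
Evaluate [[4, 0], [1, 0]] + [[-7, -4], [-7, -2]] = [[-3, -4], [-6, -2]]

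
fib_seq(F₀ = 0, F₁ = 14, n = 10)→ [0, 14, 14, 28, 42, 70, 112, 182, 294, 476]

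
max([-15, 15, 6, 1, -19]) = 15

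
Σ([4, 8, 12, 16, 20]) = 60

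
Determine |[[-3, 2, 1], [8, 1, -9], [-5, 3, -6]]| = (1)*(-3)*det([[1, -9], [3, -6]]) + (-1)*(2)*det([[8, -9], [-5, -6]]) + (1)*(1)*det([[8, 1], [-5, 3]])
= -63 + 186 + 29
= 152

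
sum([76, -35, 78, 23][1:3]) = 43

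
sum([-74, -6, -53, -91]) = -224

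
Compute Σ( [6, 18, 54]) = 6 + 18 + 54
= 78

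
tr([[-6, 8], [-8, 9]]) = 3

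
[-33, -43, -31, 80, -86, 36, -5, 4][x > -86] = [-33, -43, -31, 80, 36, -5, 4]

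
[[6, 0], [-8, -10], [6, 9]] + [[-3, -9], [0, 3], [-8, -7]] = [[3, -9], [-8, -7], [-2, 2]]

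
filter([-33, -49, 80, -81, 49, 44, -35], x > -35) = keep x where x > -35: -33✓, -49✗, 80✓, -81✗, 49✓, 44✓, -35✗
= [-33, 80, 49, 44]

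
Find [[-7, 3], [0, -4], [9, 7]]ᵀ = [[-7, 0, 9], [3, -4, 7]]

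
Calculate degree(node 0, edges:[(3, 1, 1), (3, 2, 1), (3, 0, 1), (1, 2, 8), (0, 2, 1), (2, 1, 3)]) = 2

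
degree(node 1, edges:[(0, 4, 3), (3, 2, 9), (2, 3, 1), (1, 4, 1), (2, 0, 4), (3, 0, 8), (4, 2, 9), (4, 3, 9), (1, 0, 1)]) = 2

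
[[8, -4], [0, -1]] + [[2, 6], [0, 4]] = [[10, 2], [0, 3]]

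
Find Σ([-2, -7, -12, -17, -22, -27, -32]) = (-2) + (-7) + (-12) + (-17) + (-22) + (-27) + (-32)
= -119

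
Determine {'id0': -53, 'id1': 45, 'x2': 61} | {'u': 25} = {'id0': -53, 'id1': 45, 'x2': 61, 'u': 25}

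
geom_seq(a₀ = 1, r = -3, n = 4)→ a_0 = 1*(-3)^0 = 1
a_1 = 1*(-3)^1 = -3
a_2 = 1*(-3)^2 = 9
...
= [1, -3, 9, -27]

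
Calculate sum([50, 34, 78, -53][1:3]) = slice → [34, 78]
34 + 78
= 112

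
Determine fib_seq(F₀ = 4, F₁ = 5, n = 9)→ [4, 5, 9, 14, 23, 37, 60, 97, 157]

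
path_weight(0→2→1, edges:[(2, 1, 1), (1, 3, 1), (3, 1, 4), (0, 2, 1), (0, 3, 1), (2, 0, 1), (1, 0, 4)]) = w(0→2)=1 + w(2→1)=1
= 2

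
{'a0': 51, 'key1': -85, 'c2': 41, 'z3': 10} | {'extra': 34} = {'a0': 51, 'key1': -85, 'c2': 41, 'z3': 10, 'extra': 34}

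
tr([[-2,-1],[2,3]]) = diagonal: (-2) + 3
= 1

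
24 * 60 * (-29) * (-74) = 3090240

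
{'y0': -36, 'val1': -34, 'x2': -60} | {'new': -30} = {'y0': -36, 'val1': -34, 'x2': -60, 'new': -30}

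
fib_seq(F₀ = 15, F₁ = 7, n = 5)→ F_2 = F_1 + F_0 = 22
F_3 = F_2 + F_1 = 29
F_4 = F_3 + F_2 = 51
= [15, 7, 22, 29, 51]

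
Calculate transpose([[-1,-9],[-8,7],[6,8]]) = [[-1, -8, 6], [-9, 7, 8]]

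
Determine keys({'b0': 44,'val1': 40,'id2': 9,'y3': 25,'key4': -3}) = ['b0', 'val1', 'id2', 'y3', 'key4']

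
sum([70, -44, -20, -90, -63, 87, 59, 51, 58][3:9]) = slice → [-90, -63, 87, 59, 51, 58]
(-90) + (-63) + 87 + 59 + 51 + 58
= 102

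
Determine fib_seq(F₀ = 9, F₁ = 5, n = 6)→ [9, 5, 14, 19, 33, 52]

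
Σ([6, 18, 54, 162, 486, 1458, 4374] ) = 6558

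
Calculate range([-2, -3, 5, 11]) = 14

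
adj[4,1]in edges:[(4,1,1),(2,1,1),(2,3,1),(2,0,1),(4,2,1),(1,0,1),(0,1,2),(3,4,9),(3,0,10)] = 1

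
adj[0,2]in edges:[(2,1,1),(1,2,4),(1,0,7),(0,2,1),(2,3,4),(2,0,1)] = 1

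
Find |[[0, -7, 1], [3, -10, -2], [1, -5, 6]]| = (1)*(0)*det([[-10, -2], [-5, 6]]) + (-1)*(-7)*det([[3, -2], [1, 6]]) + (1)*(1)*det([[3, -10], [1, -5]])
= 0 + 140 + -5
= 135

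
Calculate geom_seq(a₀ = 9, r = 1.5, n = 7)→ [9.0, 13.5, 20.25, 30.375, 45.5625, 68.34375, 102.515625]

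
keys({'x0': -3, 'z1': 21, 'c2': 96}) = ['x0', 'z1', 'c2']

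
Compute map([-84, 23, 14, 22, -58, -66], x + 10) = -84+10=-74, 23+10=33, 14+10=24, 22+10=32, -58+10=-48, -66+10=-56
= [-74, 33, 24, 32, -48, -56]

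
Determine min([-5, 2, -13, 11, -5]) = -13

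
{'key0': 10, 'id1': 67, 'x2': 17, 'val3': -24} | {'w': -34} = {'key0': 10, 'id1': 67, 'x2': 17, 'val3': -24, 'w': -34}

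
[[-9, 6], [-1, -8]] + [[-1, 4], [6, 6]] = [[-10, 10], [5, -2]]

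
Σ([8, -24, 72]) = 8 + -24 + 72
= 56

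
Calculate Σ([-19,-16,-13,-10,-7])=(-19) + (-16) + (-13) + (-10) + (-7)
= -65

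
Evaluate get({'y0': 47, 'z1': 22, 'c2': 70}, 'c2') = 70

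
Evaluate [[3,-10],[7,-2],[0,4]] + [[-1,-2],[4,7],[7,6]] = [[2, -12], [11, 5], [7, 10]]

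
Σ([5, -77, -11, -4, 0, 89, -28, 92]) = 66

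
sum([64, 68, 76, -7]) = 201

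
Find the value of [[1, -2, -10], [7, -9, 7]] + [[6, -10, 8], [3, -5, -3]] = [[7, -12, -2], [10, -14, 4]]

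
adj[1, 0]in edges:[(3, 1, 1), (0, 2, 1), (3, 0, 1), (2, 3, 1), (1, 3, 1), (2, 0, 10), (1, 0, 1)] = 1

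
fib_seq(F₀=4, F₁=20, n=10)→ [4, 20, 24, 44, 68, 112, 180, 292, 472, 764]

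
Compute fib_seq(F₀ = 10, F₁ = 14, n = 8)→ [10, 14, 24, 38, 62, 100, 162, 262]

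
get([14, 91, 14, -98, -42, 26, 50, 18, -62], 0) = 14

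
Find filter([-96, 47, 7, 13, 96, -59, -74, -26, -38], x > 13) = [47, 96]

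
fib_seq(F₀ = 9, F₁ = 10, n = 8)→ F_2 = F_1 + F_0 = 19
F_3 = F_2 + F_1 = 29
F_4 = F_3 + F_2 = 48
...
= [9, 10, 19, 29, 48, 77, 125, 202]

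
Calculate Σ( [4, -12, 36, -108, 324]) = 4 + -12 + 36 + -108 + 324
= 244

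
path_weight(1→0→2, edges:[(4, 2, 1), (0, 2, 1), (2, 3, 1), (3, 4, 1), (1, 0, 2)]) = w(1→0)=2 + w(0→2)=1
= 3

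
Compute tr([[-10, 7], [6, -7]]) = -17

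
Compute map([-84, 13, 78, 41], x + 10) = -84+10=-74, 13+10=23, 78+10=88, 41+10=51
= [-74, 23, 88, 51]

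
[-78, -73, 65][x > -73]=keep x where x > -73: -78✗, -73✗, 65✓
= [65]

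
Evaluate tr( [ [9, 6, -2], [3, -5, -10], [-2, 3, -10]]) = diagonal: 9 + (-5) + (-10)
= -6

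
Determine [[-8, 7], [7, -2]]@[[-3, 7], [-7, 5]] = C[0][0] = (-8)*(-3) + (7)*(-7) = -25
C[0][1] = (-8)*(7) + (7)*(5) = -21
C[1][0] = (7)*(-3) + (-2)*(-7) = -7
C[1][1] = (7)*(7) + (-2)*(5) = 39
= [[-25, -21], [-7, 39]]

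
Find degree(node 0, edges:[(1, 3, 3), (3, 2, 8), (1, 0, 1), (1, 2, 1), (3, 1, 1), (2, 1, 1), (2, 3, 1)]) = 1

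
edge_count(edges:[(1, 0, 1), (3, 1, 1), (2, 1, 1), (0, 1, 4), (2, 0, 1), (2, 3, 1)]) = 6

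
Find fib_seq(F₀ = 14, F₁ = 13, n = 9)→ F_2 = F_1 + F_0 = 27
F_3 = F_2 + F_1 = 40
F_4 = F_3 + F_2 = 67
...
= [14, 13, 27, 40, 67, 107, 174, 281, 455]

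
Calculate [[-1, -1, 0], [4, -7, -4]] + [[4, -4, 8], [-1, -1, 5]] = [[3, -5, 8], [3, -8, 1]]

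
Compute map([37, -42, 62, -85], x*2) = [74, -84, 124, -170]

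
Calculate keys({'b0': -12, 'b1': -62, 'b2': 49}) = ['b0', 'b1', 'b2']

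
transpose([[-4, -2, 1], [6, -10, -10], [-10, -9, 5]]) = [[-4, 6, -10], [-2, -10, -9], [1, -10, 5]]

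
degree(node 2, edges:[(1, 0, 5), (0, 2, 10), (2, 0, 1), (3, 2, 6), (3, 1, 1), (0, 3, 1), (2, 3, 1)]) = 4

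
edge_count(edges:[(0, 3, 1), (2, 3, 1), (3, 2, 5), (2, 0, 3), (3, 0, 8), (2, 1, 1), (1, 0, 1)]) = 7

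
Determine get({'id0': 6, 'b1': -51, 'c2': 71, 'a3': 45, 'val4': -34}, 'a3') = 45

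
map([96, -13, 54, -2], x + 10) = 96+10=106, -13+10=-3, 54+10=64, -2+10=8
= [106, -3, 64, 8]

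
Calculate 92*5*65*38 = 1136200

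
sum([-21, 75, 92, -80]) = 66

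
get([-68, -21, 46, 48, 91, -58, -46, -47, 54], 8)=54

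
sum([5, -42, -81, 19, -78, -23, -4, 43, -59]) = 5 + (-42) + (-81) + 19 + (-78) + (-23) + (-4) + 43 + (-59)
= -220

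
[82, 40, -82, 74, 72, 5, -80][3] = 74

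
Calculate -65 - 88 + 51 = -102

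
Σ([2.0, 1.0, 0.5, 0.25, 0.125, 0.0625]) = 3.9375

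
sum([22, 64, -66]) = 22 + 64 + (-66)
= 20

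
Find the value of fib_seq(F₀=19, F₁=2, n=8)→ [19, 2, 21, 23, 44, 67, 111, 178]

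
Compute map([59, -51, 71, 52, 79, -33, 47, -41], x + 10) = [69, -41, 81, 62, 89, -23, 57, -31]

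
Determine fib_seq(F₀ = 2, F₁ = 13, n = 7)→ F_2 = F_1 + F_0 = 15
F_3 = F_2 + F_1 = 28
F_4 = F_3 + F_2 = 43
...
= [2, 13, 15, 28, 43, 71, 114]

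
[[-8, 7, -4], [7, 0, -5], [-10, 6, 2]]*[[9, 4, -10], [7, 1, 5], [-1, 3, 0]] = [[-19, -37, 115], [68, 13, -70], [-50, -28, 130]]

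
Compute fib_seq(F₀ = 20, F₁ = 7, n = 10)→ [20, 7, 27, 34, 61, 95, 156, 251, 407, 658]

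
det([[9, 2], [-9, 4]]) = 54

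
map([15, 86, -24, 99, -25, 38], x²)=(15)²=225, (86)²=7396, (-24)²=576, (99)²=9801, (-25)²=625, (38)²=1444
= [225, 7396, 576, 9801, 625, 1444]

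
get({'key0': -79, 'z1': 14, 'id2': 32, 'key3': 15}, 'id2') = 32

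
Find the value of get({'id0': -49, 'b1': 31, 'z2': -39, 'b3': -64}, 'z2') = -39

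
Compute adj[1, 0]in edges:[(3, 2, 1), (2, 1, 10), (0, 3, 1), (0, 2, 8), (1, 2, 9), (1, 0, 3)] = 3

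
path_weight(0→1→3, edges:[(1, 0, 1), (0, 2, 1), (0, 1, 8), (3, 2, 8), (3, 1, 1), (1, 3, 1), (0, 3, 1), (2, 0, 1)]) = 9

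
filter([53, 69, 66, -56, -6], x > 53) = [69, 66]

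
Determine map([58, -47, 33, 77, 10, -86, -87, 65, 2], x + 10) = 58+10=68, -47+10=-37, 33+10=43, 77+10=87, 10+10=20, -86+10=-76, -87+10=-77, 65+10=75, 2+10=12
= [68, -37, 43, 87, 20, -76, -77, 75, 12]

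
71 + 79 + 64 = 214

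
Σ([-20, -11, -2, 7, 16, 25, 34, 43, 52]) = 144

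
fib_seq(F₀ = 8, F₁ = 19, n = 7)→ F_2 = F_1 + F_0 = 27
F_3 = F_2 + F_1 = 46
F_4 = F_3 + F_2 = 73
...
= [8, 19, 27, 46, 73, 119, 192]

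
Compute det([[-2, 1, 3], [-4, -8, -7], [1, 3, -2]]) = (1)*(-2)*det([[-8, -7], [3, -2]]) + (-1)*(1)*det([[-4, -7], [1, -2]]) + (1)*(3)*det([[-4, -8], [1, 3]])
= -74 + -15 + -12
= -101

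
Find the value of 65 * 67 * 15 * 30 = 1959750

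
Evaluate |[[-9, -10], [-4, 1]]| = (-9)*(1) - (-10)*(-4)
= -49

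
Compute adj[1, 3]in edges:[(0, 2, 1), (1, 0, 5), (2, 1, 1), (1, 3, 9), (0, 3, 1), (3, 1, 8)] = 9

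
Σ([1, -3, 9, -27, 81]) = 1 + -3 + 9 + -27 + 81
= 61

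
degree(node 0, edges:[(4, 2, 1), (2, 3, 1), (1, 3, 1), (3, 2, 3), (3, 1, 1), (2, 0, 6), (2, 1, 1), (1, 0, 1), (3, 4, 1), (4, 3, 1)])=incident: (2,0), (1,0)
= 2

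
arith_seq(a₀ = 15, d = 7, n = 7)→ [15, 22, 29, 36, 43, 50, 57]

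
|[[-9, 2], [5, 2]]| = -28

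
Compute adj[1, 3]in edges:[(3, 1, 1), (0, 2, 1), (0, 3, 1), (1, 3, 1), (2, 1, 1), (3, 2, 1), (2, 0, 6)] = 1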